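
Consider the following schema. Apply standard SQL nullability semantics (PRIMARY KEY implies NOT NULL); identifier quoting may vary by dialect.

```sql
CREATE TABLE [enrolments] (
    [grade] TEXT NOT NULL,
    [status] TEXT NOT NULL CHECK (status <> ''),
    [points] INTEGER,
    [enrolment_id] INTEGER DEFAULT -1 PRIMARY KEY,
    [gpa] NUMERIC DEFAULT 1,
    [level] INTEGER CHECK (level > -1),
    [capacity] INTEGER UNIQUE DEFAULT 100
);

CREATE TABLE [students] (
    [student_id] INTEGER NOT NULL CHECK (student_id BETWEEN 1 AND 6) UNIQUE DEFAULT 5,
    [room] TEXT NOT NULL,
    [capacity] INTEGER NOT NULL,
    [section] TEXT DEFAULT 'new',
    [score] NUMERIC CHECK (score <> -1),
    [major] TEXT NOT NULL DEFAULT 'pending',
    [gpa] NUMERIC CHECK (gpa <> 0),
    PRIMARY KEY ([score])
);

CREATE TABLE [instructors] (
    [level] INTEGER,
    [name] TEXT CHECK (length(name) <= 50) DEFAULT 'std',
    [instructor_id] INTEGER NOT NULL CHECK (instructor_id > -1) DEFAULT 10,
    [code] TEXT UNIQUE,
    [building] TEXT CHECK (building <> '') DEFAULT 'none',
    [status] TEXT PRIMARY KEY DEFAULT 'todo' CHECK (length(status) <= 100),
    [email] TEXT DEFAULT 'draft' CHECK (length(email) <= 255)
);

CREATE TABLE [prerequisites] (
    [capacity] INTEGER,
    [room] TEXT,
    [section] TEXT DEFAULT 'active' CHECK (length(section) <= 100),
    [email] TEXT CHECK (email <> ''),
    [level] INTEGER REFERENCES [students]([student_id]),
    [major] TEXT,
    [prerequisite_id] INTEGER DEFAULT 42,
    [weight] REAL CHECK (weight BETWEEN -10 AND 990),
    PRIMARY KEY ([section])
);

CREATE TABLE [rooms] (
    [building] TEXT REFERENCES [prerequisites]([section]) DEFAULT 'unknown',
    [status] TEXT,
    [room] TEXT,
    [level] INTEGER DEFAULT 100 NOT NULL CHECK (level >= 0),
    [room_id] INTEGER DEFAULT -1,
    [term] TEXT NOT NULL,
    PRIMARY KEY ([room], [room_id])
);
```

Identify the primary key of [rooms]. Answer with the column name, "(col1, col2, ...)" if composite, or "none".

(room, room_id)

A table-level PRIMARY KEY clause names 2 columns: room, room_id.
This is a composite key — the combination is unique, not each column individually.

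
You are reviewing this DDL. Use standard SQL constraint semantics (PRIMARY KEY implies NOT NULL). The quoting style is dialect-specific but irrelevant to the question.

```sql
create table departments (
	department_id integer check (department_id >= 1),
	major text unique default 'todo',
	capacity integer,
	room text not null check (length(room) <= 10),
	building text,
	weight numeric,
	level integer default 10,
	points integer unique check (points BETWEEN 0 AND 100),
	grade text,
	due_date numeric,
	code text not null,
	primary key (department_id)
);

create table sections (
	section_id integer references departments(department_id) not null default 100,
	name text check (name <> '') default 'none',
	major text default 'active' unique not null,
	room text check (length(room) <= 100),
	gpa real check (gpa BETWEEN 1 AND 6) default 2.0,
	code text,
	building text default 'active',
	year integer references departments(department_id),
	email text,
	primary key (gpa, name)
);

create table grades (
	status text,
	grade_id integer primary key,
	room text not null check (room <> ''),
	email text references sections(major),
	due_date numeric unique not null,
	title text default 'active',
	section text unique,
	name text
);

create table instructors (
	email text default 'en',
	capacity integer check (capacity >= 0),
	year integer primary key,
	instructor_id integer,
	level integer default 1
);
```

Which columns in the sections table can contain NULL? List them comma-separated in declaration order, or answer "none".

- section_id: declared NOT NULL → not nullable.
- name: part of the PRIMARY KEY, which implies NOT NULL → not nullable.
- major: declared NOT NULL → not nullable.
- room: CHECK does not forbid NULL (a CHECK constraint passes when its expression is NULL) → nullable.
- gpa: part of the PRIMARY KEY, which implies NOT NULL → not nullable.
- code: no NOT NULL constraint applies → nullable.
- building: DEFAULT only fills an omitted column; an explicit NULL is still allowed → nullable.
- year: a foreign key column may be NULL unless separately constrained → nullable.
- email: no NOT NULL constraint applies → nullable.

room, code, building, year, email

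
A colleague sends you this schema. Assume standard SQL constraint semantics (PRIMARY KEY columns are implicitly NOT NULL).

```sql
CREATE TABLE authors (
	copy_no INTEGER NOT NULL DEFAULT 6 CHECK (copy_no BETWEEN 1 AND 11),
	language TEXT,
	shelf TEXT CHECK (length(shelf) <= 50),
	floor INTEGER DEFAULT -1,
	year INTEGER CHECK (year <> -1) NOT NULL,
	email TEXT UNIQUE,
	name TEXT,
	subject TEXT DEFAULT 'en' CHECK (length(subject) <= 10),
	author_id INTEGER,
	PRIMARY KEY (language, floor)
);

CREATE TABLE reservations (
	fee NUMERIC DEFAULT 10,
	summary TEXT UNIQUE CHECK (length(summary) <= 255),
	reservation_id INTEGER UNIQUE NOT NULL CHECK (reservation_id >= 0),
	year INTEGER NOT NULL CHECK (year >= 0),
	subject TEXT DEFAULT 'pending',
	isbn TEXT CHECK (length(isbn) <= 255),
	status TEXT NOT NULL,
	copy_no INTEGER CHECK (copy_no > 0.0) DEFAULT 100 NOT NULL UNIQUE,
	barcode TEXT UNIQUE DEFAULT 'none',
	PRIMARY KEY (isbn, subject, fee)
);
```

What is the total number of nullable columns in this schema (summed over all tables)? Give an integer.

authors: 5 nullable (shelf, email, name, subject, author_id — PK (language, floor) and explicit NOT NULL columns excluded).
reservations: 2 nullable (summary, barcode — PK (isbn, subject, fee) and explicit NOT NULL columns excluded).
Total: 5 + 2 = 7.

7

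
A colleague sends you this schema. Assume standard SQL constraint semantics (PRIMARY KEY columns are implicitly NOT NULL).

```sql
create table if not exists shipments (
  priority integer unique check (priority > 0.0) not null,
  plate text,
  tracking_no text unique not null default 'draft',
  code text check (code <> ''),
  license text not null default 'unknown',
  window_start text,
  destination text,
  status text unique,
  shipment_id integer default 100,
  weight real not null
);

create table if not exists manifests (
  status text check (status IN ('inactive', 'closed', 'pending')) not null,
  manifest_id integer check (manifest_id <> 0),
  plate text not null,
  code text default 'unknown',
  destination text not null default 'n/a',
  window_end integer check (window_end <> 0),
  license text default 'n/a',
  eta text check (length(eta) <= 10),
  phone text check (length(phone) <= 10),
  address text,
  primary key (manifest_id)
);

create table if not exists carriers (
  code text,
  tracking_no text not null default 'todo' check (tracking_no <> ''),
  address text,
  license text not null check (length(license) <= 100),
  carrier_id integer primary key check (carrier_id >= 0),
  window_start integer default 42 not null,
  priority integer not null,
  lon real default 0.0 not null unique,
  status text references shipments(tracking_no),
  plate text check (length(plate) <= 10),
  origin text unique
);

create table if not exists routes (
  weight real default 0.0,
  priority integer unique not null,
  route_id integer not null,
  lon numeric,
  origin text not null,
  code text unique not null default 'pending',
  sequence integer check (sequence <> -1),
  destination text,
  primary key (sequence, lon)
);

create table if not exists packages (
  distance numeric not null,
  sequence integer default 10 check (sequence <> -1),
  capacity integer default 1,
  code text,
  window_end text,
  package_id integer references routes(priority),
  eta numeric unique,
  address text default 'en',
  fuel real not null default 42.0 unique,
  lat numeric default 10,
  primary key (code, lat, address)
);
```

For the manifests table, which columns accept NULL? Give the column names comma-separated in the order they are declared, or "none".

code, window_end, license, eta, phone, address

- status: declared NOT NULL → not nullable.
- manifest_id: part of the PRIMARY KEY, which implies NOT NULL → not nullable.
- plate: declared NOT NULL → not nullable.
- code: DEFAULT only fills an omitted column; an explicit NULL is still allowed → nullable.
- destination: declared NOT NULL → not nullable.
- window_end: CHECK does not forbid NULL (a CHECK constraint passes when its expression is NULL) → nullable.
- license: DEFAULT only fills an omitted column; an explicit NULL is still allowed → nullable.
- eta: CHECK does not forbid NULL (a CHECK constraint passes when its expression is NULL) → nullable.
- phone: CHECK does not forbid NULL (a CHECK constraint passes when its expression is NULL) → nullable.
- address: no NOT NULL constraint applies → nullable.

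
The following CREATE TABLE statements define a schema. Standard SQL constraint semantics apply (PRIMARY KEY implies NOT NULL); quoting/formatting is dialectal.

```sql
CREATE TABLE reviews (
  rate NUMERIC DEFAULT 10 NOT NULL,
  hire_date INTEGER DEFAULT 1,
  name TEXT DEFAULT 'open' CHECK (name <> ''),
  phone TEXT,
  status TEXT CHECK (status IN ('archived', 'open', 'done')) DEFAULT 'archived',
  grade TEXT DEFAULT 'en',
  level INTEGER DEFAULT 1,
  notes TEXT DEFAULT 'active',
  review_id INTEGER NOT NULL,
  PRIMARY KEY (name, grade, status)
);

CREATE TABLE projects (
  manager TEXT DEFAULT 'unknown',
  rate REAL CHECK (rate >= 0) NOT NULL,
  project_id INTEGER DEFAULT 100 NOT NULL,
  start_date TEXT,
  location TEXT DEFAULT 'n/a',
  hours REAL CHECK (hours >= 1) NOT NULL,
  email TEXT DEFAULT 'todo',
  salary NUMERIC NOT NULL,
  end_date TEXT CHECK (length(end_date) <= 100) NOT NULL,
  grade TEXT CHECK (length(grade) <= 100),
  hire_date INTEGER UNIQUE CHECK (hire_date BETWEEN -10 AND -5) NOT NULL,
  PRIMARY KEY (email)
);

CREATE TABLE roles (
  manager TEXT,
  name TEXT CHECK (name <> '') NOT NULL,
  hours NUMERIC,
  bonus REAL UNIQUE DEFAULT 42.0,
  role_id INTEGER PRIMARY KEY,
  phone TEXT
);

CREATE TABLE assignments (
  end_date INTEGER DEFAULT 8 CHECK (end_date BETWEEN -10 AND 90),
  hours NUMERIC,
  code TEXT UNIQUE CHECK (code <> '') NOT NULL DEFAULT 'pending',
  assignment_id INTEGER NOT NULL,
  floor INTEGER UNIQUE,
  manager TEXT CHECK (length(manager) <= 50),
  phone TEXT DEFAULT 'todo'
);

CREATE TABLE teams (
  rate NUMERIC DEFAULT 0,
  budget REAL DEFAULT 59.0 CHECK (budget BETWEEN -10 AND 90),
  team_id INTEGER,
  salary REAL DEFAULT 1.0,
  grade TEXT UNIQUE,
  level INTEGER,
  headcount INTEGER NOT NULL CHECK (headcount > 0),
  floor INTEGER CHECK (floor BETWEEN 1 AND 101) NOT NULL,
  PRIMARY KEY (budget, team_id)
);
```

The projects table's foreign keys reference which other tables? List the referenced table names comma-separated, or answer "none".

none

No column in projects has a REFERENCES clause.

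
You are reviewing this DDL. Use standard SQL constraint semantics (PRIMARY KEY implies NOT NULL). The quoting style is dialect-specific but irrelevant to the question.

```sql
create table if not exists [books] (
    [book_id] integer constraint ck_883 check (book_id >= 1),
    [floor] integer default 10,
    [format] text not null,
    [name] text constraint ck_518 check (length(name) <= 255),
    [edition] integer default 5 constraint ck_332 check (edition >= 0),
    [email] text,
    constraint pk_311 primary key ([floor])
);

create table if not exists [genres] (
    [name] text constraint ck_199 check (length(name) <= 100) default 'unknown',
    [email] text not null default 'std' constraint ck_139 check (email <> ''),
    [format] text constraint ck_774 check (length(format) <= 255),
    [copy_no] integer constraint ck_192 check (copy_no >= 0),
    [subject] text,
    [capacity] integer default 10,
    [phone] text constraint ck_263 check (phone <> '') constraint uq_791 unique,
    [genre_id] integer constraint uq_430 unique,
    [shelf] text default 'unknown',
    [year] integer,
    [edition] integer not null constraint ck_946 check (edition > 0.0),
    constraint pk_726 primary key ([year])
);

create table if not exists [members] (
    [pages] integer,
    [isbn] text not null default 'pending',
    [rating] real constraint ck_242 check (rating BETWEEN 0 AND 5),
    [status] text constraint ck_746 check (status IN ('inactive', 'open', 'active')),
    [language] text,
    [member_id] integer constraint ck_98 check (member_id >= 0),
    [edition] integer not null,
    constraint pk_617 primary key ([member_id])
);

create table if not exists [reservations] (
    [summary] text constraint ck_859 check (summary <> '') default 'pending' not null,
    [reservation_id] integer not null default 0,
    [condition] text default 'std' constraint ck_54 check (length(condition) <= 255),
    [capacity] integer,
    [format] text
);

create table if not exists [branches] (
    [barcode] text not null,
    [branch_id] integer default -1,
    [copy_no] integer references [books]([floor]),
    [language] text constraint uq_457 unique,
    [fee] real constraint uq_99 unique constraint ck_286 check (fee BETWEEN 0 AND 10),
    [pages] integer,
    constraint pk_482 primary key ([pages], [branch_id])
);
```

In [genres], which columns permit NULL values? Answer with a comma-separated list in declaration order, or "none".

name, format, copy_no, subject, capacity, phone, genre_id, shelf

- name: CHECK does not forbid NULL (a CHECK constraint passes when its expression is NULL) → nullable.
- email: declared NOT NULL → not nullable.
- format: CHECK does not forbid NULL (a CHECK constraint passes when its expression is NULL) → nullable.
- copy_no: CHECK does not forbid NULL (a CHECK constraint passes when its expression is NULL) → nullable.
- subject: no NOT NULL constraint applies → nullable.
- capacity: DEFAULT only fills an omitted column; an explicit NULL is still allowed → nullable.
- phone: CHECK does not forbid NULL (a CHECK constraint passes when its expression is NULL) → nullable.
- genre_id: UNIQUE does not imply NOT NULL → nullable.
- shelf: DEFAULT only fills an omitted column; an explicit NULL is still allowed → nullable.
- year: part of the PRIMARY KEY, which implies NOT NULL → not nullable.
- edition: declared NOT NULL → not nullable.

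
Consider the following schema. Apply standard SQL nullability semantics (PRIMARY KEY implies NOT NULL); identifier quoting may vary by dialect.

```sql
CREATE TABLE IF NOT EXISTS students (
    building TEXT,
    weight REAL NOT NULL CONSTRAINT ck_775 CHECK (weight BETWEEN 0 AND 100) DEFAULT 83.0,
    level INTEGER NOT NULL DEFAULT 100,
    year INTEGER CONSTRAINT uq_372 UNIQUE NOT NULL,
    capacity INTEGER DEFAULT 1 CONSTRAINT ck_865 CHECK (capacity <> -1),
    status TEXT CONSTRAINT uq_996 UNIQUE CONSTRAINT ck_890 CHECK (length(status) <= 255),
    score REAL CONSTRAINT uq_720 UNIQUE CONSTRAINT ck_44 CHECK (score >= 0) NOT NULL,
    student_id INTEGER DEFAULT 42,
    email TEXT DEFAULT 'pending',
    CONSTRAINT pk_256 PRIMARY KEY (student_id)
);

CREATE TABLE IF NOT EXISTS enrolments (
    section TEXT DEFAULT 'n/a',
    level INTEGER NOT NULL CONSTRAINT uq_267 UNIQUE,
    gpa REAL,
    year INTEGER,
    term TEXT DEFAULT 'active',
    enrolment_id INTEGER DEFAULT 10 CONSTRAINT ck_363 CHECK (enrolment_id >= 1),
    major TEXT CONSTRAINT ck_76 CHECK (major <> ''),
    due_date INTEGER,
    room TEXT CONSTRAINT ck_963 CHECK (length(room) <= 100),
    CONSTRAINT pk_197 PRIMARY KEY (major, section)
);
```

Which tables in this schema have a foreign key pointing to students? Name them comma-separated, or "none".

No REFERENCES clause anywhere in the schema names students.

none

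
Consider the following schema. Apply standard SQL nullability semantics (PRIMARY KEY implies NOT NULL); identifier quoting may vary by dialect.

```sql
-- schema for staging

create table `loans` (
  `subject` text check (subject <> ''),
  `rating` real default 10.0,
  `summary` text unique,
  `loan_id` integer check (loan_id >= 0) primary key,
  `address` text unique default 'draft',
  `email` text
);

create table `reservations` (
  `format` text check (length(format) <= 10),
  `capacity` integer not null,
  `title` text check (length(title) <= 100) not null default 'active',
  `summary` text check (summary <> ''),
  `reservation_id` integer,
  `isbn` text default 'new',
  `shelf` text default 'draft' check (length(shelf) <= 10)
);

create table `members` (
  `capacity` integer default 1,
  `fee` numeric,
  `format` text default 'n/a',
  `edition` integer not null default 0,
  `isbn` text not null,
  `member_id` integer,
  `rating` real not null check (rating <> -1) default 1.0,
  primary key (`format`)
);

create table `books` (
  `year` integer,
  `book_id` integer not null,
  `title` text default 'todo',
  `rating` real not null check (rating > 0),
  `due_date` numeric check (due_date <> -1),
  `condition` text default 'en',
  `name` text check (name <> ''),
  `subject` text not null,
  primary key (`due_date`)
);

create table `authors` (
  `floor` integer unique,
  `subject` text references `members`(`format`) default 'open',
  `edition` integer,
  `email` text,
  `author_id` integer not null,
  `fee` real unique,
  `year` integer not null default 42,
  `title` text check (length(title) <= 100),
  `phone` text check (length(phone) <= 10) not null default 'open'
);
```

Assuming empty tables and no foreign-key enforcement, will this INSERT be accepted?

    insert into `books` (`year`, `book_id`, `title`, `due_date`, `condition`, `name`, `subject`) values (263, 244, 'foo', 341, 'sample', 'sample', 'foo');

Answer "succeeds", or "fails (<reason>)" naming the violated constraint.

rating is omitted from the column list and has no DEFAULT, so it would receive NULL.
But rating is declared NOT NULL.

fails (NOT NULL on rating)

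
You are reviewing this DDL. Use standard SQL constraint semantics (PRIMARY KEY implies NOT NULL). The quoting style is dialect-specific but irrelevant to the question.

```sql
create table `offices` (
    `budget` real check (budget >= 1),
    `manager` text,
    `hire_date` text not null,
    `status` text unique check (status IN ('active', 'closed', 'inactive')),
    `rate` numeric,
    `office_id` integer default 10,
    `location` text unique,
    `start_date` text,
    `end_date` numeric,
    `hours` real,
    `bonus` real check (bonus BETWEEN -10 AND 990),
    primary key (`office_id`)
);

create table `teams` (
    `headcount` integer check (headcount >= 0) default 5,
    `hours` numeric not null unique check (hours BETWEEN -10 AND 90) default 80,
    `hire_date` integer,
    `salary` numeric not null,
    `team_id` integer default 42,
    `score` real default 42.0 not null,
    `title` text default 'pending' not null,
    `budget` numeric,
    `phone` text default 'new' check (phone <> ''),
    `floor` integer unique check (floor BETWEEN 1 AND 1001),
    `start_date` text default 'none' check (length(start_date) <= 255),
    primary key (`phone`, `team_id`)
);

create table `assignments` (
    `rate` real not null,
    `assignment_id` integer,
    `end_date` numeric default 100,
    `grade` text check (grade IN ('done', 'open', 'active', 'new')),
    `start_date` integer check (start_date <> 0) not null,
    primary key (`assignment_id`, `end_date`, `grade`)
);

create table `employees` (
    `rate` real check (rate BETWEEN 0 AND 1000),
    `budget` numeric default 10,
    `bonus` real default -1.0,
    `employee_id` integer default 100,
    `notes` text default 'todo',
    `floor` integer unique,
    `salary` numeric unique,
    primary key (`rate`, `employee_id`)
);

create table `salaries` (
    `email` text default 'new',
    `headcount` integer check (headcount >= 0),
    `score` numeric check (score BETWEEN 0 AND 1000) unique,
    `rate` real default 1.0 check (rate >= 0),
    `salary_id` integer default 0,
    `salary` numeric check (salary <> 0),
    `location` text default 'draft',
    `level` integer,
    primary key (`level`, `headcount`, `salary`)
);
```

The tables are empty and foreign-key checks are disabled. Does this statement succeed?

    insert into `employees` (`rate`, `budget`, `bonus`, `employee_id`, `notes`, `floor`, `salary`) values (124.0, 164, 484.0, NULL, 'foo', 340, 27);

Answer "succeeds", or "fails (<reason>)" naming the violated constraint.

employee_id is explicitly set to NULL, but employee_id is part of the PRIMARY KEY (implied NOT NULL).

fails (NOT NULL on employee_id)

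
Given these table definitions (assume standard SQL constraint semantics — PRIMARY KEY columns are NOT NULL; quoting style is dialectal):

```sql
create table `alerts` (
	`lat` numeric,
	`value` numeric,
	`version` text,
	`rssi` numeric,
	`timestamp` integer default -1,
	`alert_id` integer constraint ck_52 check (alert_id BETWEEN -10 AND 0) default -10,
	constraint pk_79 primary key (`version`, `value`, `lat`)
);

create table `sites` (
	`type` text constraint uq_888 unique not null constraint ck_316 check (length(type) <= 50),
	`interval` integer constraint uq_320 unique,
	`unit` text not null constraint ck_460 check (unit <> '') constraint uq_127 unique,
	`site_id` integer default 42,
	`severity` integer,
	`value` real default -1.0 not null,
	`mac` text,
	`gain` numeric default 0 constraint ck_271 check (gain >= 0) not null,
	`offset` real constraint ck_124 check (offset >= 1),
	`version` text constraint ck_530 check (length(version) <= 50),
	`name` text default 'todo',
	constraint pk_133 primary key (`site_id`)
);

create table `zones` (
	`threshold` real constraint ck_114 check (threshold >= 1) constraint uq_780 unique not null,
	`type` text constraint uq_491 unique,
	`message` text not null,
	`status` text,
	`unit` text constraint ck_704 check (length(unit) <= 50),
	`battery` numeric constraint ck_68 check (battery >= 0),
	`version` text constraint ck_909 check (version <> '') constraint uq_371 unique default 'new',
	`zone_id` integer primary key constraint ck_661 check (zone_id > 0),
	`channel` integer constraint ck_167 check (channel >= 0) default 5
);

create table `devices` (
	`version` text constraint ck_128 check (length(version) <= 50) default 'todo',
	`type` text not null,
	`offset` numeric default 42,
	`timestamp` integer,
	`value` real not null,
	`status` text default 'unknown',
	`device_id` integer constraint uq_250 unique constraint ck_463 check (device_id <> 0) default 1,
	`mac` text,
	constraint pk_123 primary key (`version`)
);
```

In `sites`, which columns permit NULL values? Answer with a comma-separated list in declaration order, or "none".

interval, severity, mac, offset, version, name

- type: declared NOT NULL → not nullable.
- interval: UNIQUE does not imply NOT NULL → nullable.
- unit: declared NOT NULL → not nullable.
- site_id: part of the PRIMARY KEY, which implies NOT NULL → not nullable.
- severity: no NOT NULL constraint applies → nullable.
- value: declared NOT NULL → not nullable.
- mac: no NOT NULL constraint applies → nullable.
- gain: declared NOT NULL → not nullable.
- offset: CHECK does not forbid NULL (a CHECK constraint passes when its expression is NULL) → nullable.
- version: CHECK does not forbid NULL (a CHECK constraint passes when its expression is NULL) → nullable.
- name: DEFAULT only fills an omitted column; an explicit NULL is still allowed → nullable.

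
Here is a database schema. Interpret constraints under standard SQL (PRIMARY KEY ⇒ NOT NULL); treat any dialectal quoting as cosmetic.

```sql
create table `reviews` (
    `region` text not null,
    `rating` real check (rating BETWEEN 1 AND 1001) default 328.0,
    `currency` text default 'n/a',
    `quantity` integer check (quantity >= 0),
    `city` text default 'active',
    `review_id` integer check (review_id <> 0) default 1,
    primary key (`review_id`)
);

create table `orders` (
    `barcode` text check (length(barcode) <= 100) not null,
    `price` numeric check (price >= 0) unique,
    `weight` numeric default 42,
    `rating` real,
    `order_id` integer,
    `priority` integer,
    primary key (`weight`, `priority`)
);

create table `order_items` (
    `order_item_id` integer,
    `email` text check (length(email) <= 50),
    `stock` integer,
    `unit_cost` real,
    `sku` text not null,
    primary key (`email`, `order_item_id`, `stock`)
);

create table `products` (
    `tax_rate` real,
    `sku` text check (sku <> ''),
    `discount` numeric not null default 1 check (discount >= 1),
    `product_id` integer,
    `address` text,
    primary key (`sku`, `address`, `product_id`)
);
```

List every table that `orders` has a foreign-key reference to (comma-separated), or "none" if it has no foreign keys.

No column in orders has a REFERENCES clause.

none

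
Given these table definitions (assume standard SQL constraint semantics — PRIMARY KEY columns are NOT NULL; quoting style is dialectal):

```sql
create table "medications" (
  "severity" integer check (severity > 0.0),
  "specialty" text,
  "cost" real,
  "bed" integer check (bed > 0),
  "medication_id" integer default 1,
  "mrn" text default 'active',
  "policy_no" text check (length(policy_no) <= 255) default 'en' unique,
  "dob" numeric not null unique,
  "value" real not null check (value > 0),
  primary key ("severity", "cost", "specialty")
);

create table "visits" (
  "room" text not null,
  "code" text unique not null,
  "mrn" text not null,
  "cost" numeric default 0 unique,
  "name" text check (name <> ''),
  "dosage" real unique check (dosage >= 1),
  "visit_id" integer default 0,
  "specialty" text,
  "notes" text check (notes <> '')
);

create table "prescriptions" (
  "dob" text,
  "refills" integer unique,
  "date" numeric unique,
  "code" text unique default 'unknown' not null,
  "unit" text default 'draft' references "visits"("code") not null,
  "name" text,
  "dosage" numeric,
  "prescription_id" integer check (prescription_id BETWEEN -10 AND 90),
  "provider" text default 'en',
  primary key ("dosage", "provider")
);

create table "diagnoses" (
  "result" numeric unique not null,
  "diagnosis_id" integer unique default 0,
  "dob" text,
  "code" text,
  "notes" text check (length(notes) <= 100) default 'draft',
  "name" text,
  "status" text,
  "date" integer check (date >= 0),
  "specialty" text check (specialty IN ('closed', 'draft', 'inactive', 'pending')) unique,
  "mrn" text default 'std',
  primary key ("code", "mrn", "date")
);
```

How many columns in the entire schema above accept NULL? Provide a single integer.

21

medications: 4 nullable (bed, medication_id, mrn, policy_no — PK (severity, cost, specialty) and explicit NOT NULL columns excluded).
visits: 6 nullable (cost, name, dosage, visit_id, specialty, notes — PK none and explicit NOT NULL columns excluded).
prescriptions: 5 nullable (dob, refills, date, name, prescription_id — PK (dosage, provider) and explicit NOT NULL columns excluded).
diagnoses: 6 nullable (diagnosis_id, dob, notes, name, status, specialty — PK (code, mrn, date) and explicit NOT NULL columns excluded).
Total: 4 + 6 + 5 + 6 = 21.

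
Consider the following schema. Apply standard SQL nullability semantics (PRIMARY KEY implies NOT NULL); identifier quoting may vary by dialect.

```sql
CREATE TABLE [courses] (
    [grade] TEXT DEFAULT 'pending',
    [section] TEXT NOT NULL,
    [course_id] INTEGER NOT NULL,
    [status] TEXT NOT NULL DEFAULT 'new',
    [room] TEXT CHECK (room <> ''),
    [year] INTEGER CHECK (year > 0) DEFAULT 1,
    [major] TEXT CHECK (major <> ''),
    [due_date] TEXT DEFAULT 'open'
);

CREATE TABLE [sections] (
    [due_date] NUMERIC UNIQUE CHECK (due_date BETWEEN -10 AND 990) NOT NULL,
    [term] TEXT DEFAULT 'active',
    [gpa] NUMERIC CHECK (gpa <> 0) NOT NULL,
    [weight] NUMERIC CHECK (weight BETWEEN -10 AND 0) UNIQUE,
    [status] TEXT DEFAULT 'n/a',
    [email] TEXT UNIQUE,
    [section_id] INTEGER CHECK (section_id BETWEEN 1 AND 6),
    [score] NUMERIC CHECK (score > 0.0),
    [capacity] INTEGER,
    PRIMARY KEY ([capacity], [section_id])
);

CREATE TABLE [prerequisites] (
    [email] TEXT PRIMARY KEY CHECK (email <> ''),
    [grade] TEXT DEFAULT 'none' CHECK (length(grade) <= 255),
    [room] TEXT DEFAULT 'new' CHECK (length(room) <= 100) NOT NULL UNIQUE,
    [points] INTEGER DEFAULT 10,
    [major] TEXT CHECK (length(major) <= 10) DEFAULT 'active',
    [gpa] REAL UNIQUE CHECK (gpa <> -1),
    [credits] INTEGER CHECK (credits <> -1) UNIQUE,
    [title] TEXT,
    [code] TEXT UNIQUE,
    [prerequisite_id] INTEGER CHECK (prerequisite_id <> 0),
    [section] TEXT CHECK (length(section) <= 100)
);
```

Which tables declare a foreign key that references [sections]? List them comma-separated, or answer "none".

none

No REFERENCES clause anywhere in the schema names sections.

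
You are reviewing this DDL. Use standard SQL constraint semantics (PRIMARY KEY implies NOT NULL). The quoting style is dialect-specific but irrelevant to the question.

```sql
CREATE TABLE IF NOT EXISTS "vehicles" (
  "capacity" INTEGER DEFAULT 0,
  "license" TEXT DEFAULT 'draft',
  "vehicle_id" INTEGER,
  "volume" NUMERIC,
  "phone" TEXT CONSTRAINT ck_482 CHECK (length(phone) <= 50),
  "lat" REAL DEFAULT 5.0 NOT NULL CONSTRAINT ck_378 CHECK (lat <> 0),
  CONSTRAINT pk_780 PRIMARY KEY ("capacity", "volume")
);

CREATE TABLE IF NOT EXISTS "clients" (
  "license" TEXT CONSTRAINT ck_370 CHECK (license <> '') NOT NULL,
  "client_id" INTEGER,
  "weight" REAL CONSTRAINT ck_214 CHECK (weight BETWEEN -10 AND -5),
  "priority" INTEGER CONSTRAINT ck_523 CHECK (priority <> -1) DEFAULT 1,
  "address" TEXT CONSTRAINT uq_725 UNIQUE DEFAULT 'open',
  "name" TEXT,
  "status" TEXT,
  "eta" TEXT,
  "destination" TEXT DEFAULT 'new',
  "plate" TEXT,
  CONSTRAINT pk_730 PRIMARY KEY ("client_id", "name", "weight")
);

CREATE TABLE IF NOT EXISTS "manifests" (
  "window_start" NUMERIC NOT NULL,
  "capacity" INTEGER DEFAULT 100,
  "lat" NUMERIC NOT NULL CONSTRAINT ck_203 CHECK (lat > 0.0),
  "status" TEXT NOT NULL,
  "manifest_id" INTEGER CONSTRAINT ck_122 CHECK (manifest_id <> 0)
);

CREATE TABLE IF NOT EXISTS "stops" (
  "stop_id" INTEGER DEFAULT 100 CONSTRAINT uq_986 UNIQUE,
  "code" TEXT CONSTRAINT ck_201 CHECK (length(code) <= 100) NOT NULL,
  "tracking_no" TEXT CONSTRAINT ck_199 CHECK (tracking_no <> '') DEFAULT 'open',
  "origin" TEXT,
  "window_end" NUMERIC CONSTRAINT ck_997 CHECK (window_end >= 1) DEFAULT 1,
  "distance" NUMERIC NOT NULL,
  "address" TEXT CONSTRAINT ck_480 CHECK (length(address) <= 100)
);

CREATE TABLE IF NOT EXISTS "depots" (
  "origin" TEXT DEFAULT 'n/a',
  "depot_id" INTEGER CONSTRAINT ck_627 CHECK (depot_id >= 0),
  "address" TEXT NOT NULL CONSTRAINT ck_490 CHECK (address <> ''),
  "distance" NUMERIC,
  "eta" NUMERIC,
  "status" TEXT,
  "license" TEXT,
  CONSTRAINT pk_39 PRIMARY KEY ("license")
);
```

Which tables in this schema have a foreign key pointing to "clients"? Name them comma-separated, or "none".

none

No REFERENCES clause anywhere in the schema names clients.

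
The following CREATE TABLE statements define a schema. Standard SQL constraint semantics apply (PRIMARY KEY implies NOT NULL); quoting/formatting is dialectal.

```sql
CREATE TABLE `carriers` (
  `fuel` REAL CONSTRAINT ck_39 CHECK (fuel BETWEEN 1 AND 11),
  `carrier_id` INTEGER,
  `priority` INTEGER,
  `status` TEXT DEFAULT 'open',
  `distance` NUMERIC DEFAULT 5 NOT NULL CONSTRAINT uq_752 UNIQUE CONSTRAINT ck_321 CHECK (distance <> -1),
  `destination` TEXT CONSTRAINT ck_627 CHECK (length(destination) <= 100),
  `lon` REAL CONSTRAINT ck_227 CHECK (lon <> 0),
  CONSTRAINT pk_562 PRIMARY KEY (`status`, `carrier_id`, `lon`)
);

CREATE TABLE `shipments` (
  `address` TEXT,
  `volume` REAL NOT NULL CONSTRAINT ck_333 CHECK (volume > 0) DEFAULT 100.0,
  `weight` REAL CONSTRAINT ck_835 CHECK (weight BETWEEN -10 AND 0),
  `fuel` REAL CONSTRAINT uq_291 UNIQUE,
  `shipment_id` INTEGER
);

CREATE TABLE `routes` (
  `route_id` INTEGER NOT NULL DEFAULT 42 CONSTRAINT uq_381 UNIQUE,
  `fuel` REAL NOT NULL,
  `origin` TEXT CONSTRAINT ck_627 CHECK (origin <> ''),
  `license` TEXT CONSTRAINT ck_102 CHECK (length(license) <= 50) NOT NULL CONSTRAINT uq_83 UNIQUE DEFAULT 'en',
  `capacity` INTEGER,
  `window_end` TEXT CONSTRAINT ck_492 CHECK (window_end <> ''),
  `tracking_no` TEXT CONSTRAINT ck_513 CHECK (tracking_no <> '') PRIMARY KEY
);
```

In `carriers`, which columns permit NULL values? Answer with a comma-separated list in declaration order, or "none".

fuel, priority, destination

- fuel: CHECK does not forbid NULL (a CHECK constraint passes when its expression is NULL) → nullable.
- carrier_id: part of the PRIMARY KEY, which implies NOT NULL → not nullable.
- priority: no NOT NULL constraint applies → nullable.
- status: part of the PRIMARY KEY, which implies NOT NULL → not nullable.
- distance: declared NOT NULL → not nullable.
- destination: CHECK does not forbid NULL (a CHECK constraint passes when its expression is NULL) → nullable.
- lon: part of the PRIMARY KEY, which implies NOT NULL → not nullable.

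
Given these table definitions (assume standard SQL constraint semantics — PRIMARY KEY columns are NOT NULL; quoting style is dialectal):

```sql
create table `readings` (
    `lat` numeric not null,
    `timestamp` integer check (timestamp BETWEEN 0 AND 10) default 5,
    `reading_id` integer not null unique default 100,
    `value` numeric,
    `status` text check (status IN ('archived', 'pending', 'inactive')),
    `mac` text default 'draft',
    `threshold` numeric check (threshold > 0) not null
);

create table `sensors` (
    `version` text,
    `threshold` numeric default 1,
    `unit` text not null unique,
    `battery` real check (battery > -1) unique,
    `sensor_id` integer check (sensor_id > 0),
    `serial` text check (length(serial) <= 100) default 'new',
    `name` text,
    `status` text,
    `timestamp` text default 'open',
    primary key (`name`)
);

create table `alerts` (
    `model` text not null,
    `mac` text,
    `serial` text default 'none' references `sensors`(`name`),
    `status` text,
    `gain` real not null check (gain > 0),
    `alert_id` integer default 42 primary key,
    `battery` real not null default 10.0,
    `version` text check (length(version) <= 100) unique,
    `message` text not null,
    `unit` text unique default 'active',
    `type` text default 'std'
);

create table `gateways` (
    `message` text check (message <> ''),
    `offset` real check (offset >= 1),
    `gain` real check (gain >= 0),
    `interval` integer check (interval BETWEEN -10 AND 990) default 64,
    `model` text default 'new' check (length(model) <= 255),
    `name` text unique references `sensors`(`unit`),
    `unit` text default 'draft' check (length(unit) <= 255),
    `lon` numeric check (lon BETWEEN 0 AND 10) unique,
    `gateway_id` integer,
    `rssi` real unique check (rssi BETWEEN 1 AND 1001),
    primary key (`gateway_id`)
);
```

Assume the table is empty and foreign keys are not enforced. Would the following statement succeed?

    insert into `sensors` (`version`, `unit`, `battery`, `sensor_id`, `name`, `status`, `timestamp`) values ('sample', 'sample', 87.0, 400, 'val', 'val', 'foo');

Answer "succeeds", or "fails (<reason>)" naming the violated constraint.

NOT NULL columns: name is supplied; unit is supplied.
CHECK constraints: 87.0 satisfies (battery > -1); 400 satisfies (sensor_id > 0).
No constraint is violated.

succeeds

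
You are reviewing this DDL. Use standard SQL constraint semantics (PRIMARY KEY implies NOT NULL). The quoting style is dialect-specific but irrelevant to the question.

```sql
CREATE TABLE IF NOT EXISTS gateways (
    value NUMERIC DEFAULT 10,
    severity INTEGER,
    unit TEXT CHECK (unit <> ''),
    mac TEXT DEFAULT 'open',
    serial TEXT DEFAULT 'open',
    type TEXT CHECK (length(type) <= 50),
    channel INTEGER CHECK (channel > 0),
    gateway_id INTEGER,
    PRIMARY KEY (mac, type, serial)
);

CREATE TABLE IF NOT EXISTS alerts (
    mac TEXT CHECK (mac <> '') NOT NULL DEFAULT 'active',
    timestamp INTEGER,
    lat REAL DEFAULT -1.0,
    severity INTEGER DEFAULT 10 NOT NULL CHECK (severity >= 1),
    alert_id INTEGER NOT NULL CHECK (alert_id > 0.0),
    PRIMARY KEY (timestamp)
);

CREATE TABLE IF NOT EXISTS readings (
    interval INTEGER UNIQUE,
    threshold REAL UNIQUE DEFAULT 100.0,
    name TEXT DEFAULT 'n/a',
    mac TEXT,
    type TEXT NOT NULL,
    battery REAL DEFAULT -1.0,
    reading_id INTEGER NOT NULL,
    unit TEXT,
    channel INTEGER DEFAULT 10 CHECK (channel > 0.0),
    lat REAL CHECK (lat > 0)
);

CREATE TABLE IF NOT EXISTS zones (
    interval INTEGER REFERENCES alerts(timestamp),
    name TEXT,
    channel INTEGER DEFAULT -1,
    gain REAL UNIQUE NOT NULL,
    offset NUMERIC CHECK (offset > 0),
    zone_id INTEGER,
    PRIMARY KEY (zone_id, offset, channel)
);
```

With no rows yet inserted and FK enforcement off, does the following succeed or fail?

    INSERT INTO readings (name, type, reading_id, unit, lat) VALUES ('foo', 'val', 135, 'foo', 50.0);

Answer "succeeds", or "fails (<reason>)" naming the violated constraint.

succeeds

NOT NULL columns: reading_id is supplied; type is supplied.
CHECK constraints: 50.0 satisfies (lat > 0).
No constraint is violated.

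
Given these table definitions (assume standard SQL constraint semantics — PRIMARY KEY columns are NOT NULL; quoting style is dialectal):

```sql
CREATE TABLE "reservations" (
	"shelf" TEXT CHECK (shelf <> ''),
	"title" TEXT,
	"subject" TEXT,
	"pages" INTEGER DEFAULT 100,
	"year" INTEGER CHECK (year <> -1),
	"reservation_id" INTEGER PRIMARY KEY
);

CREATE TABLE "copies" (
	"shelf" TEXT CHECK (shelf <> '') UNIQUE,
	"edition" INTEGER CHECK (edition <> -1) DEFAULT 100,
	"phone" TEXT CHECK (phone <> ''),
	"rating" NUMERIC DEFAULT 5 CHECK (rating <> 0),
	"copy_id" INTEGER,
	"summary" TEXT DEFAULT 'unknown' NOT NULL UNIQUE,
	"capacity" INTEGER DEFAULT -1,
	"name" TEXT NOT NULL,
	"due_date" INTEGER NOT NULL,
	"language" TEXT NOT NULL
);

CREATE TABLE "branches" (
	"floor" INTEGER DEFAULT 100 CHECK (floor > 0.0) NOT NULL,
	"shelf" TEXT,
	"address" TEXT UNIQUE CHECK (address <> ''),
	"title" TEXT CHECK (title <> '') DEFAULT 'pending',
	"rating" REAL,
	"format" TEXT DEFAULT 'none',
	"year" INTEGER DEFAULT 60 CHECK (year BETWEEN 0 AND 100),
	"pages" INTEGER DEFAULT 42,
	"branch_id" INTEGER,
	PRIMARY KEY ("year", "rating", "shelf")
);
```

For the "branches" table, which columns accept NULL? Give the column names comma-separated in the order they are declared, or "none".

- floor: declared NOT NULL → not nullable.
- shelf: part of the PRIMARY KEY, which implies NOT NULL → not nullable.
- address: CHECK does not forbid NULL (a CHECK constraint passes when its expression is NULL) → nullable.
- title: CHECK does not forbid NULL (a CHECK constraint passes when its expression is NULL) → nullable.
- rating: part of the PRIMARY KEY, which implies NOT NULL → not nullable.
- format: DEFAULT only fills an omitted column; an explicit NULL is still allowed → nullable.
- year: part of the PRIMARY KEY, which implies NOT NULL → not nullable.
- pages: DEFAULT only fills an omitted column; an explicit NULL is still allowed → nullable.
- branch_id: no NOT NULL constraint applies → nullable.

address, title, format, pages, branch_id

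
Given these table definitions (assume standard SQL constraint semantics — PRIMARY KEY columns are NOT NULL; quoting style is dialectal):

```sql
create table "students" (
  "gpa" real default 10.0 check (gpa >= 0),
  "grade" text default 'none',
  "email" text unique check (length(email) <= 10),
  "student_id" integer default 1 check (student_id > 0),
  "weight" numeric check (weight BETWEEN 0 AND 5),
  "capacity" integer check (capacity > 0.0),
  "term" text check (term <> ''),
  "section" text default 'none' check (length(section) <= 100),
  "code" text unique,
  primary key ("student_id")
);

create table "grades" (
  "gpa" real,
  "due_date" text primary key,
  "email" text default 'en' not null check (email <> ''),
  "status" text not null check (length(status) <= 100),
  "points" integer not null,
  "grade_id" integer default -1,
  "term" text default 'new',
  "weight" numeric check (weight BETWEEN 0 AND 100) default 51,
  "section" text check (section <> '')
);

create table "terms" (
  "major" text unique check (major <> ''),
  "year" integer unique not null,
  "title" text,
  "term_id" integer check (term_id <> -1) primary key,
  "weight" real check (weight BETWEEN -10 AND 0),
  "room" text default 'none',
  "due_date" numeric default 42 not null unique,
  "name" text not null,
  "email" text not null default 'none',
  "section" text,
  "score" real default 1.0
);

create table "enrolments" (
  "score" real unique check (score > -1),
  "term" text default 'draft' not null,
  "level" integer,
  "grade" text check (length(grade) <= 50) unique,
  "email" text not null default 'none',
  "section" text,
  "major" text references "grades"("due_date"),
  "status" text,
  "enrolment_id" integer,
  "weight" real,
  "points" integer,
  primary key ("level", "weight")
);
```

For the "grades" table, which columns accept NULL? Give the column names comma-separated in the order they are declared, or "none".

- gpa: no NOT NULL constraint applies → nullable.
- due_date: part of the PRIMARY KEY, which implies NOT NULL → not nullable.
- email: declared NOT NULL → not nullable.
- status: declared NOT NULL → not nullable.
- points: declared NOT NULL → not nullable.
- grade_id: DEFAULT only fills an omitted column; an explicit NULL is still allowed → nullable.
- term: DEFAULT only fills an omitted column; an explicit NULL is still allowed → nullable.
- weight: CHECK does not forbid NULL (a CHECK constraint passes when its expression is NULL) → nullable.
- section: CHECK does not forbid NULL (a CHECK constraint passes when its expression is NULL) → nullable.

gpa, grade_id, term, weight, section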